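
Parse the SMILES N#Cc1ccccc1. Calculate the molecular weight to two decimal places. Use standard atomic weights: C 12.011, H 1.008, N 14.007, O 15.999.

103.12 g/mol

First, the molecular formula is C7H5N (counting implicit H from valence).
  C: 7 × 12.011 = 84.077
  H: 5 × 1.008 = 5.040
  N: 1 × 14.007 = 14.007
Sum: 7×12.011 + 5×1.008 + 1×14.007 = 103.124 → 103.12 g/mol.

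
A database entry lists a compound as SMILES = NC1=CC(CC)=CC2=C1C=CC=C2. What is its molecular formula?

Walk through each heavy atom and fill implicit hydrogens from standard valence (C 4, N 3, O 2, S 2, halogen 1):
  atom 1: N, bond orders sum to 1 (valence 3) → 2 H
  atom 2: C, bond orders sum to 4 (valence 4) → 0 H
  atom 3: C, bond orders sum to 3 (valence 4) → 1 H
  atom 4: C, bond orders sum to 4 (valence 4) → 0 H
  atom 5: C, bond orders sum to 2 (valence 4) → 2 H
  atom 6: C, bond orders sum to 1 (valence 4) → 3 H
  atom 7: C, bond orders sum to 3 (valence 4) → 1 H
  atom 8: C, bond orders sum to 4 (valence 4) → 0 H
  atom 9: C, bond orders sum to 4 (valence 4) → 0 H
  atom 10: C, bond orders sum to 3 (valence 4) → 1 H
  atom 11: C, bond orders sum to 3 (valence 4) → 1 H
  atom 12: C, bond orders sum to 3 (valence 4) → 1 H
  atom 13: C, bond orders sum to 3 (valence 4) → 1 H
Totals → C:12, H:13, N:1.

C12H13N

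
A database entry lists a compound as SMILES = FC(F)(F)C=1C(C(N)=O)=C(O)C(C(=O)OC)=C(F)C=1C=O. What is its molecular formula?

C11H7F4NO5

Walk through each heavy atom and fill implicit hydrogens from standard valence (C 4, N 3, O 2, S 2, halogen 1):
  atom 1: F (halogen, monovalent) → 0 H
  atom 2: C, bond orders sum to 4 (valence 4) → 0 H
  atom 3: F (halogen, monovalent) → 0 H
  atom 4: F (halogen, monovalent) → 0 H
  atom 5: C, bond orders sum to 4 (valence 4) → 0 H
  atom 6: C, bond orders sum to 4 (valence 4) → 0 H
  atom 7: C, bond orders sum to 4 (valence 4) → 0 H
  atom 8: N, bond orders sum to 1 (valence 3) → 2 H
  atom 9: O, bond orders sum to 2 (valence 2) → 0 H
  atom 10: C, bond orders sum to 4 (valence 4) → 0 H
  atom 11: O, bond orders sum to 1 (valence 2) → 1 H
  atom 12: C, bond orders sum to 4 (valence 4) → 0 H
  atom 13: C, bond orders sum to 4 (valence 4) → 0 H
  atom 14: O, bond orders sum to 2 (valence 2) → 0 H
  atom 15: O, bond orders sum to 2 (valence 2) → 0 H
  atom 16: C, bond orders sum to 1 (valence 4) → 3 H
  atom 17: C, bond orders sum to 4 (valence 4) → 0 H
  atom 18: F (halogen, monovalent) → 0 H
  atom 19: C, bond orders sum to 4 (valence 4) → 0 H
  atom 20: C, bond orders sum to 3 (valence 4) → 1 H
  atom 21: O, bond orders sum to 2 (valence 2) → 0 H
Totals → C:11, H:7, F:4, N:1, O:5.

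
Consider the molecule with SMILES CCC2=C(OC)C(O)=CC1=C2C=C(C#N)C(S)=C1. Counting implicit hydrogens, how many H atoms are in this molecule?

Walk through each heavy atom and fill implicit hydrogens from standard valence (C 4, N 3, O 2, S 2, halogen 1):
  atom 1: C, bond orders sum to 1 (valence 4) → 3 H
  atom 2: C, bond orders sum to 2 (valence 4) → 2 H
  atom 3: C, bond orders sum to 4 (valence 4) → 0 H
  atom 4: C, bond orders sum to 4 (valence 4) → 0 H
  atom 5: O, bond orders sum to 2 (valence 2) → 0 H
  atom 6: C, bond orders sum to 1 (valence 4) → 3 H
  atom 7: C, bond orders sum to 4 (valence 4) → 0 H
  atom 8: O, bond orders sum to 1 (valence 2) → 1 H
  atom 9: C, bond orders sum to 3 (valence 4) → 1 H
  atom 10: C, bond orders sum to 4 (valence 4) → 0 H
  atom 11: C, bond orders sum to 4 (valence 4) → 0 H
  atom 12: C, bond orders sum to 3 (valence 4) → 1 H
  atom 13: C, bond orders sum to 4 (valence 4) → 0 H
  atom 14: C, bond orders sum to 4 (valence 4) → 0 H
  atom 15: N, bond orders sum to 3 (valence 3) → 0 H
  atom 16: C, bond orders sum to 4 (valence 4) → 0 H
  atom 17: S, bond orders sum to 1 (valence 2) → 1 H
  atom 18: C, bond orders sum to 3 (valence 4) → 1 H
Total hydrogens: 13.

13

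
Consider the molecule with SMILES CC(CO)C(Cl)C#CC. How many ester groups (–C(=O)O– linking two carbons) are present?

Scan the SMILES for the ester motif — none present.
Groups that are present: 1 alkyne, 1 hydroxyl.

0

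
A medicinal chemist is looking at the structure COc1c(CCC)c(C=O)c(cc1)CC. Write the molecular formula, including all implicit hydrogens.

C13H18O2

Walk through each heavy atom and fill implicit hydrogens from standard valence (C 4, N 3, O 2, S 2, halogen 1); for lowercase aromatic atoms, an aromatic c carries 1 H when it has two neighbours and 0 H with three, and aromatic n carries 0 H:
  atom 1: C, bond orders sum to 1 (valence 4) → 3 H
  atom 2: O, bond orders sum to 2 (valence 2) → 0 H
  atom 3: aromatic c, 3 neighbours → 0 H
  atom 4: aromatic c, 3 neighbours → 0 H
  atom 5: C, bond orders sum to 2 (valence 4) → 2 H
  atom 6: C, bond orders sum to 2 (valence 4) → 2 H
  atom 7: C, bond orders sum to 1 (valence 4) → 3 H
  atom 8: aromatic c, 3 neighbours → 0 H
  atom 9: C, bond orders sum to 3 (valence 4) → 1 H
  atom 10: O, bond orders sum to 2 (valence 2) → 0 H
  atom 11: aromatic c, 3 neighbours → 0 H
  atom 12: aromatic c, 2 neighbours → 1 H
  atom 13: aromatic c, 2 neighbours → 1 H
  atom 14: C, bond orders sum to 2 (valence 4) → 2 H
  atom 15: C, bond orders sum to 1 (valence 4) → 3 H
Totals → C:13, H:18, O:2.
In Hill order: C13H18O2.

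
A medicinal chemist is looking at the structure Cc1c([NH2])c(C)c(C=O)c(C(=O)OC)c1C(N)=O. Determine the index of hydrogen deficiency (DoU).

7

Molecular formula: C12H14N2O4.
DoU = (2C + 2 + N − H − X) / 2, where X is the halogen count and O/S are ignored.
    = (2·12 + 2 + 2 − 14 − 0) / 2 = 14 / 2 = 7.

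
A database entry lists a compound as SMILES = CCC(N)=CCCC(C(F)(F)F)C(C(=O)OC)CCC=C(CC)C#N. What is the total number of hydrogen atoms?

Walk through each heavy atom and fill implicit hydrogens from standard valence (C 4, N 3, O 2, S 2, halogen 1):
  atom 1: C, bond orders sum to 1 (valence 4) → 3 H
  atom 2: C, bond orders sum to 2 (valence 4) → 2 H
  atom 3: C, bond orders sum to 4 (valence 4) → 0 H
  atom 4: N, bond orders sum to 1 (valence 3) → 2 H
  atom 5: C, bond orders sum to 3 (valence 4) → 1 H
  atom 6: C, bond orders sum to 2 (valence 4) → 2 H
  atom 7: C, bond orders sum to 2 (valence 4) → 2 H
  atom 8: C, bond orders sum to 3 (valence 4) → 1 H
  atom 9: C, bond orders sum to 4 (valence 4) → 0 H
  atom 10: F (halogen, monovalent) → 0 H
  atom 11: F (halogen, monovalent) → 0 H
  atom 12: F (halogen, monovalent) → 0 H
  atom 13: C, bond orders sum to 3 (valence 4) → 1 H
  atom 14: C, bond orders sum to 4 (valence 4) → 0 H
  atom 15: O, bond orders sum to 2 (valence 2) → 0 H
  atom 16: O, bond orders sum to 2 (valence 2) → 0 H
  atom 17: C, bond orders sum to 1 (valence 4) → 3 H
  atom 18: C, bond orders sum to 2 (valence 4) → 2 H
  atom 19: C, bond orders sum to 2 (valence 4) → 2 H
  atom 20: C, bond orders sum to 3 (valence 4) → 1 H
  atom 21: C, bond orders sum to 4 (valence 4) → 0 H
  atom 22: C, bond orders sum to 2 (valence 4) → 2 H
  atom 23: C, bond orders sum to 1 (valence 4) → 3 H
  atom 24: C, bond orders sum to 4 (valence 4) → 0 H
  atom 25: N, bond orders sum to 3 (valence 3) → 0 H
Total hydrogens: 27.

27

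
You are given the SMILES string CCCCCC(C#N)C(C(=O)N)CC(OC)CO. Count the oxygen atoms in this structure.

Scan the SMILES for O atoms (remember two-letter symbols like Cl and Br are single atoms).
Oxygen count: 3.

3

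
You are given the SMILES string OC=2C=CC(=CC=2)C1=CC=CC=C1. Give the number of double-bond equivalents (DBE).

Molecular formula: C12H10O.
DoU = (2C + 2 + N − H − X) / 2, where X is the halogen count and O/S are ignored.
    = (2·12 + 2 + 0 − 10 − 0) / 2 = 16 / 2 = 8.

8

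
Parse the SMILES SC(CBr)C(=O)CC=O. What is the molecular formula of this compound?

Walk through each heavy atom and fill implicit hydrogens from standard valence (C 4, N 3, O 2, S 2, halogen 1):
  atom 1: S, bond orders sum to 1 (valence 2) → 1 H
  atom 2: C, bond orders sum to 3 (valence 4) → 1 H
  atom 3: C, bond orders sum to 2 (valence 4) → 2 H
  atom 4: Br (halogen, monovalent) → 0 H
  atom 5: C, bond orders sum to 4 (valence 4) → 0 H
  atom 6: O, bond orders sum to 2 (valence 2) → 0 H
  atom 7: C, bond orders sum to 2 (valence 4) → 2 H
  atom 8: C, bond orders sum to 3 (valence 4) → 1 H
  atom 9: O, bond orders sum to 2 (valence 2) → 0 H
Totals → C:5, H:7, Br:1, O:2, S:1.

C5H7BrO2S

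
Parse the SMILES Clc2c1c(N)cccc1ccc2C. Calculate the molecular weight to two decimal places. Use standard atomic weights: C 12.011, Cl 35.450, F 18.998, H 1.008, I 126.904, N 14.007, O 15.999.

First, the molecular formula is C11H10ClN (counting implicit H from valence).
  C: 11 × 12.011 = 132.121
  Cl: 1 × 35.450 = 35.450
  H: 10 × 1.008 = 10.080
  N: 1 × 14.007 = 14.007
Sum: 11×12.011 + 1×35.450 + 10×1.008 + 1×14.007 = 191.658 → 191.66 g/mol.

191.66 g/mol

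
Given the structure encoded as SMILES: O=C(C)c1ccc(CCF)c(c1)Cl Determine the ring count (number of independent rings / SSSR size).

In SMILES, each pair of matching ring-closure digits denotes one ring-closing bond; the number of such bonds equals the number of independent rings.
Ring-closure bonds here: 1.

1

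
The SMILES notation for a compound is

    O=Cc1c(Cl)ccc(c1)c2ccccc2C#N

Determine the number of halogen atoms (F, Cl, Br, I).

1

Halogen atoms appear at heavy-atom position 5 (1×Cl).
Other groups present: 1 aldehyde, 1 nitrile.
Halogen count: 1.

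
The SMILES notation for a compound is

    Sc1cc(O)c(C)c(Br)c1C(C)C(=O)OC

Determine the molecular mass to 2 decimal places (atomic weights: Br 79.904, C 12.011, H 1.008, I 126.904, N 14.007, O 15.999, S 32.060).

First, the molecular formula is C11H13BrO3S (counting implicit H from valence).
  Br: 1 × 79.904 = 79.904
  C: 11 × 12.011 = 132.121
  H: 13 × 1.008 = 13.104
  O: 3 × 15.999 = 47.997
  S: 1 × 32.060 = 32.060
Sum: 1×79.904 + 11×12.011 + 13×1.008 + 3×15.999 + 1×32.060 = 305.186 → 305.19 g/mol.

305.19 g/mol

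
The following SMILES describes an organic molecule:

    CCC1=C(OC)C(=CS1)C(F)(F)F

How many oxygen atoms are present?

1

Scan the SMILES for O atoms (remember two-letter symbols like Cl and Br are single atoms).
Oxygen count: 1.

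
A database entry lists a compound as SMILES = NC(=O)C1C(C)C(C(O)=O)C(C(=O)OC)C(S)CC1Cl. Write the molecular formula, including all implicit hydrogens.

C12H18ClNO5S

Walk through each heavy atom and fill implicit hydrogens from standard valence (C 4, N 3, O 2, S 2, halogen 1):
  atom 1: N, bond orders sum to 1 (valence 3) → 2 H
  atom 2: C, bond orders sum to 4 (valence 4) → 0 H
  atom 3: O, bond orders sum to 2 (valence 2) → 0 H
  atom 4: C, bond orders sum to 3 (valence 4) → 1 H
  atom 5: C, bond orders sum to 3 (valence 4) → 1 H
  atom 6: C, bond orders sum to 1 (valence 4) → 3 H
  atom 7: C, bond orders sum to 3 (valence 4) → 1 H
  atom 8: C, bond orders sum to 4 (valence 4) → 0 H
  atom 9: O, bond orders sum to 1 (valence 2) → 1 H
  atom 10: O, bond orders sum to 2 (valence 2) → 0 H
  atom 11: C, bond orders sum to 3 (valence 4) → 1 H
  atom 12: C, bond orders sum to 4 (valence 4) → 0 H
  atom 13: O, bond orders sum to 2 (valence 2) → 0 H
  atom 14: O, bond orders sum to 2 (valence 2) → 0 H
  atom 15: C, bond orders sum to 1 (valence 4) → 3 H
  atom 16: C, bond orders sum to 3 (valence 4) → 1 H
  atom 17: S, bond orders sum to 1 (valence 2) → 1 H
  atom 18: C, bond orders sum to 2 (valence 4) → 2 H
  atom 19: C, bond orders sum to 3 (valence 4) → 1 H
  atom 20: Cl (halogen, monovalent) → 0 H
Totals → C:12, H:18, Cl:1, N:1, O:5, S:1.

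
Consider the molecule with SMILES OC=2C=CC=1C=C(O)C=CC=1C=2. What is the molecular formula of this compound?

Walk through each heavy atom and fill implicit hydrogens from standard valence (C 4, N 3, O 2, S 2, halogen 1):
  atom 1: O, bond orders sum to 1 (valence 2) → 1 H
  atom 2: C, bond orders sum to 4 (valence 4) → 0 H
  atom 3: C, bond orders sum to 3 (valence 4) → 1 H
  atom 4: C, bond orders sum to 3 (valence 4) → 1 H
  atom 5: C, bond orders sum to 4 (valence 4) → 0 H
  atom 6: C, bond orders sum to 3 (valence 4) → 1 H
  atom 7: C, bond orders sum to 4 (valence 4) → 0 H
  atom 8: O, bond orders sum to 1 (valence 2) → 1 H
  atom 9: C, bond orders sum to 3 (valence 4) → 1 H
  atom 10: C, bond orders sum to 3 (valence 4) → 1 H
  atom 11: C, bond orders sum to 4 (valence 4) → 0 H
  atom 12: C, bond orders sum to 3 (valence 4) → 1 H
Totals → C:10, H:8, O:2.
In Hill order: C10H8O2.

C10H8O2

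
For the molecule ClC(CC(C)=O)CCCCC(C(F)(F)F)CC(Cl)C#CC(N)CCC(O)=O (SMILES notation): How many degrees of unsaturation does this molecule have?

Degree of unsaturation = (number of rings) + (number of π bonds).
Ring closures in the SMILES: 0.
π bonds: 2 double bonds (each 1 DoU), 1 triple bond (each 2 DoU) → 4 DoU from unsaturation.
Total DoU = 0 + 4 = 4.

4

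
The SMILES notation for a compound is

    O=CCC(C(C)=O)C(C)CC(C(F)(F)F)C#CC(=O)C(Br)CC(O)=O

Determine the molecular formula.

C16H18BrF3O5

Walk through each heavy atom and fill implicit hydrogens from standard valence (C 4, N 3, O 2, S 2, halogen 1):
  atom 1: O, bond orders sum to 2 (valence 2) → 0 H
  atom 2: C, bond orders sum to 3 (valence 4) → 1 H
  atom 3: C, bond orders sum to 2 (valence 4) → 2 H
  atom 4: C, bond orders sum to 3 (valence 4) → 1 H
  atom 5: C, bond orders sum to 4 (valence 4) → 0 H
  atom 6: C, bond orders sum to 1 (valence 4) → 3 H
  atom 7: O, bond orders sum to 2 (valence 2) → 0 H
  atom 8: C, bond orders sum to 3 (valence 4) → 1 H
  atom 9: C, bond orders sum to 1 (valence 4) → 3 H
  atom 10: C, bond orders sum to 2 (valence 4) → 2 H
  atom 11: C, bond orders sum to 3 (valence 4) → 1 H
  atom 12: C, bond orders sum to 4 (valence 4) → 0 H
  atom 13: F (halogen, monovalent) → 0 H
  atom 14: F (halogen, monovalent) → 0 H
  atom 15: F (halogen, monovalent) → 0 H
  atom 16: C, bond orders sum to 4 (valence 4) → 0 H
  atom 17: C, bond orders sum to 4 (valence 4) → 0 H
  atom 18: C, bond orders sum to 4 (valence 4) → 0 H
  atom 19: O, bond orders sum to 2 (valence 2) → 0 H
  atom 20: C, bond orders sum to 3 (valence 4) → 1 H
  atom 21: Br (halogen, monovalent) → 0 H
  atom 22: C, bond orders sum to 2 (valence 4) → 2 H
  atom 23: C, bond orders sum to 4 (valence 4) → 0 H
  atom 24: O, bond orders sum to 1 (valence 2) → 1 H
  atom 25: O, bond orders sum to 2 (valence 2) → 0 H
Totals → C:16, H:18, Br:1, F:3, O:5.
In Hill order: C16H18BrF3O5.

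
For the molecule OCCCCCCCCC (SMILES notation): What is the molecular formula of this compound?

Walk through each heavy atom and fill implicit hydrogens from standard valence (C 4, N 3, O 2, S 2, halogen 1):
  atom 1: O, bond orders sum to 1 (valence 2) → 1 H
  atom 2: C, bond orders sum to 2 (valence 4) → 2 H
  atom 3: C, bond orders sum to 2 (valence 4) → 2 H
  atom 4: C, bond orders sum to 2 (valence 4) → 2 H
  atom 5: C, bond orders sum to 2 (valence 4) → 2 H
  atom 6: C, bond orders sum to 2 (valence 4) → 2 H
  atom 7: C, bond orders sum to 2 (valence 4) → 2 H
  atom 8: C, bond orders sum to 2 (valence 4) → 2 H
  atom 9: C, bond orders sum to 2 (valence 4) → 2 H
  atom 10: C, bond orders sum to 1 (valence 4) → 3 H
Totals → C:9, H:20, O:1.
In Hill order: C9H20O.

C9H20O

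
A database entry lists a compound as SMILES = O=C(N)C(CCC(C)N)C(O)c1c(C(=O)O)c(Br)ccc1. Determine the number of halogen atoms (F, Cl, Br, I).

1

Halogen atoms appear at heavy-atom position 18 (1×Br).
Other groups present: 1 amide, 1 carboxylic acid, 1 hydroxyl, 1 primary amine.
Halogen count: 1.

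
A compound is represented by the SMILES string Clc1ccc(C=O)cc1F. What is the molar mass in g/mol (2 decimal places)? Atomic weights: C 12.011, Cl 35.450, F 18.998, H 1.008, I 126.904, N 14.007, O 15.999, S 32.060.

First, the molecular formula is C7H4ClFO (counting implicit H from valence).
  C: 7 × 12.011 = 84.077
  Cl: 1 × 35.450 = 35.450
  F: 1 × 18.998 = 18.998
  H: 4 × 1.008 = 4.032
  O: 1 × 15.999 = 15.999
Sum: 7×12.011 + 1×35.450 + 1×18.998 + 4×1.008 + 1×15.999 = 158.556 → 158.56 g/mol.

158.56 g/mol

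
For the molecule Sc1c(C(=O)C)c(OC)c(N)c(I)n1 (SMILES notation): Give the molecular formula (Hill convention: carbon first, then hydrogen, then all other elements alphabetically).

C8H9IN2O2S

Walk through each heavy atom and fill implicit hydrogens from standard valence (C 4, N 3, O 2, S 2, halogen 1); for lowercase aromatic atoms, an aromatic c carries 1 H when it has two neighbours and 0 H with three, and aromatic n carries 0 H:
  atom 1: S, bond orders sum to 1 (valence 2) → 1 H
  atom 2: aromatic c, 3 neighbours → 0 H
  atom 3: aromatic c, 3 neighbours → 0 H
  atom 4: C, bond orders sum to 4 (valence 4) → 0 H
  atom 5: O, bond orders sum to 2 (valence 2) → 0 H
  atom 6: C, bond orders sum to 1 (valence 4) → 3 H
  atom 7: aromatic c, 3 neighbours → 0 H
  atom 8: O, bond orders sum to 2 (valence 2) → 0 H
  atom 9: C, bond orders sum to 1 (valence 4) → 3 H
  atom 10: aromatic c, 3 neighbours → 0 H
  atom 11: N, bond orders sum to 1 (valence 3) → 2 H
  atom 12: aromatic c, 3 neighbours → 0 H
  atom 13: I (halogen, monovalent) → 0 H
  atom 14: aromatic n, 2 neighbours → 0 H
Totals → C:8, H:9, I:1, N:2, O:2, S:1.
In Hill order: C8H9IN2O2S.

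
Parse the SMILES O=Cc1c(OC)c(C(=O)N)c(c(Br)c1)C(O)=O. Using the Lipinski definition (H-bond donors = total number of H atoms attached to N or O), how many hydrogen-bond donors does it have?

Donors: find every N or O and count the H atoms it carries.
  atom 1 (O): bond orders sum to 2 → 0 H
  atom 5 (O): bond orders sum to 2 → 0 H
  atom 9 (O): bond orders sum to 2 → 0 H
  atom 10 (N): bond orders sum to 1 → 2 H
  atom 16 (O): bond orders sum to 1 → 1 H
  atom 17 (O): bond orders sum to 2 → 0 H
Lipinski HBD = 3.

3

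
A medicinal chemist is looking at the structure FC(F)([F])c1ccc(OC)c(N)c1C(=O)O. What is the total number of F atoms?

3

Scan the SMILES for F atoms (remember two-letter symbols like Cl and Br are single atoms).
Fluorine count: 3.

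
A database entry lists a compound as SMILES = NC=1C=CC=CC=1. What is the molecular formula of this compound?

C6H7N

Walk through each heavy atom and fill implicit hydrogens from standard valence (C 4, N 3, O 2, S 2, halogen 1):
  atom 1: N, bond orders sum to 1 (valence 3) → 2 H
  atom 2: C, bond orders sum to 4 (valence 4) → 0 H
  atom 3: C, bond orders sum to 3 (valence 4) → 1 H
  atom 4: C, bond orders sum to 3 (valence 4) → 1 H
  atom 5: C, bond orders sum to 3 (valence 4) → 1 H
  atom 6: C, bond orders sum to 3 (valence 4) → 1 H
  atom 7: C, bond orders sum to 3 (valence 4) → 1 H
Totals → C:6, H:7, N:1.
In Hill order: C6H7N.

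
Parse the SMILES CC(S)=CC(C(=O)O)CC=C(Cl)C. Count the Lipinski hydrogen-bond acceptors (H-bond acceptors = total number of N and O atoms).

N atoms: 0; O atoms: 2.
Lipinski HBA = 0 + 2 = 2.

2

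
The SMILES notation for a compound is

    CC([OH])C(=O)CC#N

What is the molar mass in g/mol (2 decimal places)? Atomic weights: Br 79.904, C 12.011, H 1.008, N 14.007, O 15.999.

First, the molecular formula is C5H7NO2 (counting implicit H from valence).
  C: 5 × 12.011 = 60.055
  H: 7 × 1.008 = 7.056
  N: 1 × 14.007 = 14.007
  O: 2 × 15.999 = 31.998
Sum: 5×12.011 + 7×1.008 + 1×14.007 + 2×15.999 = 113.116 → 113.12 g/mol.

113.12 g/mol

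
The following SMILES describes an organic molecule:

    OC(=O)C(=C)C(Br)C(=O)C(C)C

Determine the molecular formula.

C8H11BrO3

Walk through each heavy atom and fill implicit hydrogens from standard valence (C 4, N 3, O 2, S 2, halogen 1):
  atom 1: O, bond orders sum to 1 (valence 2) → 1 H
  atom 2: C, bond orders sum to 4 (valence 4) → 0 H
  atom 3: O, bond orders sum to 2 (valence 2) → 0 H
  atom 4: C, bond orders sum to 4 (valence 4) → 0 H
  atom 5: C, bond orders sum to 2 (valence 4) → 2 H
  atom 6: C, bond orders sum to 3 (valence 4) → 1 H
  atom 7: Br (halogen, monovalent) → 0 H
  atom 8: C, bond orders sum to 4 (valence 4) → 0 H
  atom 9: O, bond orders sum to 2 (valence 2) → 0 H
  atom 10: C, bond orders sum to 3 (valence 4) → 1 H
  atom 11: C, bond orders sum to 1 (valence 4) → 3 H
  atom 12: C, bond orders sum to 1 (valence 4) → 3 H
Totals → C:8, H:11, Br:1, O:3.
In Hill order: C8H11BrO3.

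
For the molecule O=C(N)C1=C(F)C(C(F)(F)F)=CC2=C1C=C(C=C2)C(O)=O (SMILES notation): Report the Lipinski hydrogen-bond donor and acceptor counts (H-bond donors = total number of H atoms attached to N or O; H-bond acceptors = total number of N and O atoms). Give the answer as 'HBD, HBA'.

3, 4

Donors: find every N or O and count the H atoms it carries.
  atom 1 (O): bond orders sum to 2 → 0 H
  atom 3 (N): bond orders sum to 1 → 2 H
  atom 20 (O): bond orders sum to 1 → 1 H
  atom 21 (O): bond orders sum to 2 → 0 H
Lipinski HBD = 3.
Acceptors: N atoms = 1, O atoms = 3 → HBA = 4.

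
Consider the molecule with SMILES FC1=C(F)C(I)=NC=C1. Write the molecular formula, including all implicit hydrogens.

Walk through each heavy atom and fill implicit hydrogens from standard valence (C 4, N 3, O 2, S 2, halogen 1):
  atom 1: F (halogen, monovalent) → 0 H
  atom 2: C, bond orders sum to 4 (valence 4) → 0 H
  atom 3: C, bond orders sum to 4 (valence 4) → 0 H
  atom 4: F (halogen, monovalent) → 0 H
  atom 5: C, bond orders sum to 4 (valence 4) → 0 H
  atom 6: I (halogen, monovalent) → 0 H
  atom 7: N, bond orders sum to 3 (valence 3) → 0 H
  atom 8: C, bond orders sum to 3 (valence 4) → 1 H
  atom 9: C, bond orders sum to 3 (valence 4) → 1 H
Totals → C:5, H:2, F:2, I:1, N:1.

C5H2F2IN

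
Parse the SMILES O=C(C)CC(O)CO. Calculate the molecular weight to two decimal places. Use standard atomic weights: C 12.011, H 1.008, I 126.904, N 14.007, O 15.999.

118.13 g/mol

First, the molecular formula is C5H10O3 (counting implicit H from valence).
  C: 5 × 12.011 = 60.055
  H: 10 × 1.008 = 10.080
  O: 3 × 15.999 = 47.997
Sum: 5×12.011 + 10×1.008 + 3×15.999 = 118.132 → 118.13 g/mol.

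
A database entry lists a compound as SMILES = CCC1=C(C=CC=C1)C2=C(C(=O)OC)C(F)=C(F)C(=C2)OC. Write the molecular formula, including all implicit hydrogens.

Walk through each heavy atom and fill implicit hydrogens from standard valence (C 4, N 3, O 2, S 2, halogen 1):
  atom 1: C, bond orders sum to 1 (valence 4) → 3 H
  atom 2: C, bond orders sum to 2 (valence 4) → 2 H
  atom 3: C, bond orders sum to 4 (valence 4) → 0 H
  atom 4: C, bond orders sum to 4 (valence 4) → 0 H
  atom 5: C, bond orders sum to 3 (valence 4) → 1 H
  atom 6: C, bond orders sum to 3 (valence 4) → 1 H
  atom 7: C, bond orders sum to 3 (valence 4) → 1 H
  atom 8: C, bond orders sum to 3 (valence 4) → 1 H
  atom 9: C, bond orders sum to 4 (valence 4) → 0 H
  atom 10: C, bond orders sum to 4 (valence 4) → 0 H
  atom 11: C, bond orders sum to 4 (valence 4) → 0 H
  atom 12: O, bond orders sum to 2 (valence 2) → 0 H
  atom 13: O, bond orders sum to 2 (valence 2) → 0 H
  atom 14: C, bond orders sum to 1 (valence 4) → 3 H
  atom 15: C, bond orders sum to 4 (valence 4) → 0 H
  atom 16: F (halogen, monovalent) → 0 H
  atom 17: C, bond orders sum to 4 (valence 4) → 0 H
  atom 18: F (halogen, monovalent) → 0 H
  atom 19: C, bond orders sum to 4 (valence 4) → 0 H
  atom 20: C, bond orders sum to 3 (valence 4) → 1 H
  atom 21: O, bond orders sum to 2 (valence 2) → 0 H
  atom 22: C, bond orders sum to 1 (valence 4) → 3 H
Totals → C:17, H:16, F:2, O:3.

C17H16F2O3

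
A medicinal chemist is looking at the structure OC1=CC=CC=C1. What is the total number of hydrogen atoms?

6

Walk through each heavy atom and fill implicit hydrogens from standard valence (C 4, N 3, O 2, S 2, halogen 1):
  atom 1: O, bond orders sum to 1 (valence 2) → 1 H
  atom 2: C, bond orders sum to 4 (valence 4) → 0 H
  atom 3: C, bond orders sum to 3 (valence 4) → 1 H
  atom 4: C, bond orders sum to 3 (valence 4) → 1 H
  atom 5: C, bond orders sum to 3 (valence 4) → 1 H
  atom 6: C, bond orders sum to 3 (valence 4) → 1 H
  atom 7: C, bond orders sum to 3 (valence 4) → 1 H
Total hydrogens: 6.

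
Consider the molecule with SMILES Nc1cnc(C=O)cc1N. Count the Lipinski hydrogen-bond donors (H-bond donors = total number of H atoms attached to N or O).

Donors: find every N or O and count the H atoms it carries.
  atom 1 (N): bond orders sum to 1 → 2 H
  atom 4 (N): bond orders sum to 3 → 0 H
  atom 7 (O): bond orders sum to 2 → 0 H
  atom 10 (N): bond orders sum to 1 → 2 H
Lipinski HBD = 4.

4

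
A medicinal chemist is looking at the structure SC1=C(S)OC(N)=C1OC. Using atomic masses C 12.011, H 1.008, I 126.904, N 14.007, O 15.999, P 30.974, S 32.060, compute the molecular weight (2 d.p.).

177.24 g/mol

First, the molecular formula is C5H7NO2S2 (counting implicit H from valence).
  C: 5 × 12.011 = 60.055
  H: 7 × 1.008 = 7.056
  N: 1 × 14.007 = 14.007
  O: 2 × 15.999 = 31.998
  S: 2 × 32.060 = 64.120
Sum: 5×12.011 + 7×1.008 + 1×14.007 + 2×15.999 + 2×32.060 = 177.236 → 177.24 g/mol.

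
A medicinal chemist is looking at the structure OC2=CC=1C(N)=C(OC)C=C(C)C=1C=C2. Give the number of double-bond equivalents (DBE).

Degree of unsaturation = (number of rings) + (number of π bonds).
Ring closures in the SMILES: 2.
π bonds: 5 double bonds (each 1 DoU) → 5 DoU from unsaturation.
Total DoU = 2 + 5 = 7.

7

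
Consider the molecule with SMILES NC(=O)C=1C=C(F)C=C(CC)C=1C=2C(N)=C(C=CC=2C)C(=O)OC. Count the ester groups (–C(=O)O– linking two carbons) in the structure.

The ester motif appears at heavy-atom position 21 in the SMILES.
Other groups present: 1 amide, 1 primary amine.
Ester count: 1.

1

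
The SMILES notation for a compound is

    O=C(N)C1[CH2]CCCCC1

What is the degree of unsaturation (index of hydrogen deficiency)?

Degree of unsaturation = (number of rings) + (number of π bonds).
Ring closures in the SMILES: 1.
π bonds: 1 double bond (each 1 DoU) → 1 DoU from unsaturation.
Total DoU = 1 + 1 = 2.

2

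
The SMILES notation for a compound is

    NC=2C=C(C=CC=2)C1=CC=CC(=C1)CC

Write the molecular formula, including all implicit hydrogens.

C14H15N

Walk through each heavy atom and fill implicit hydrogens from standard valence (C 4, N 3, O 2, S 2, halogen 1):
  atom 1: N, bond orders sum to 1 (valence 3) → 2 H
  atom 2: C, bond orders sum to 4 (valence 4) → 0 H
  atom 3: C, bond orders sum to 3 (valence 4) → 1 H
  atom 4: C, bond orders sum to 4 (valence 4) → 0 H
  atom 5: C, bond orders sum to 3 (valence 4) → 1 H
  atom 6: C, bond orders sum to 3 (valence 4) → 1 H
  atom 7: C, bond orders sum to 3 (valence 4) → 1 H
  atom 8: C, bond orders sum to 4 (valence 4) → 0 H
  atom 9: C, bond orders sum to 3 (valence 4) → 1 H
  atom 10: C, bond orders sum to 3 (valence 4) → 1 H
  atom 11: C, bond orders sum to 3 (valence 4) → 1 H
  atom 12: C, bond orders sum to 4 (valence 4) → 0 H
  atom 13: C, bond orders sum to 3 (valence 4) → 1 H
  atom 14: C, bond orders sum to 2 (valence 4) → 2 H
  atom 15: C, bond orders sum to 1 (valence 4) → 3 H
Totals → C:14, H:15, N:1.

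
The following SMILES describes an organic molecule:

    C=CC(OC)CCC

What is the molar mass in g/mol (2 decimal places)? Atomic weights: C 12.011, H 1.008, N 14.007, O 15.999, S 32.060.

First, the molecular formula is C7H14O (counting implicit H from valence).
  C: 7 × 12.011 = 84.077
  H: 14 × 1.008 = 14.112
  O: 1 × 15.999 = 15.999
Sum: 7×12.011 + 14×1.008 + 1×15.999 = 114.188 → 114.19 g/mol.

114.19 g/mol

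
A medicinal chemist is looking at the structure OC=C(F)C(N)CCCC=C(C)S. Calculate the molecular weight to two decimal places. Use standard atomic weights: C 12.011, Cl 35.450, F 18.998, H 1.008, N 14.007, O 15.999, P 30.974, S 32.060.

First, the molecular formula is C9H16FNOS (counting implicit H from valence).
  C: 9 × 12.011 = 108.099
  F: 1 × 18.998 = 18.998
  H: 16 × 1.008 = 16.128
  N: 1 × 14.007 = 14.007
  O: 1 × 15.999 = 15.999
  S: 1 × 32.060 = 32.060
Sum: 9×12.011 + 1×18.998 + 16×1.008 + 1×14.007 + 1×15.999 + 1×32.060 = 205.291 → 205.29 g/mol.

205.29 g/mol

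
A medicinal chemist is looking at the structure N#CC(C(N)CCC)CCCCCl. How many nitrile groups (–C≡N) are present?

The nitrile motif appears at heavy-atom position 2 in the SMILES.
Other groups present: 1 primary amine.
Nitrile count: 1.

1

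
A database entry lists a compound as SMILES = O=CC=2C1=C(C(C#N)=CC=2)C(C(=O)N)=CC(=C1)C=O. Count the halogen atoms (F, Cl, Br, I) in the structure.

Scan the SMILES for the halogen motif — none present.
Groups that are present: 2 aldehyde, 1 amide, 1 nitrile.

0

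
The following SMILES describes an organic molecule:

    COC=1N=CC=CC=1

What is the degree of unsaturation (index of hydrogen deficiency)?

4

Degree of unsaturation = (number of rings) + (number of π bonds).
Ring closures in the SMILES: 1.
π bonds: 3 double bonds (each 1 DoU) → 3 DoU from unsaturation.
Total DoU = 1 + 3 = 4.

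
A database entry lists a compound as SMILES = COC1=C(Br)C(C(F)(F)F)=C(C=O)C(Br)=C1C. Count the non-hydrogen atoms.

Every atom symbol written in the SMILES (organic subset) is one heavy atom; implicit H are not written.
Heavy atoms by element → Br:2, C:10, F:3, O:2.
Total: 17.

17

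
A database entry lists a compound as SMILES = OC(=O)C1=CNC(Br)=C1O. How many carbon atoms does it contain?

Count every carbon token in the SMILES (each C, including those in ring-closure positions and inside branches).
Carbon count: 5.

5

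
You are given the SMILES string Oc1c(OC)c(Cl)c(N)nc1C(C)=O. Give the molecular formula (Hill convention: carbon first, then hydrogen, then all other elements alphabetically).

Walk through each heavy atom and fill implicit hydrogens from standard valence (C 4, N 3, O 2, S 2, halogen 1); for lowercase aromatic atoms, an aromatic c carries 1 H when it has two neighbours and 0 H with three, and aromatic n carries 0 H:
  atom 1: O, bond orders sum to 1 (valence 2) → 1 H
  atom 2: aromatic c, 3 neighbours → 0 H
  atom 3: aromatic c, 3 neighbours → 0 H
  atom 4: O, bond orders sum to 2 (valence 2) → 0 H
  atom 5: C, bond orders sum to 1 (valence 4) → 3 H
  atom 6: aromatic c, 3 neighbours → 0 H
  atom 7: Cl (halogen, monovalent) → 0 H
  atom 8: aromatic c, 3 neighbours → 0 H
  atom 9: N, bond orders sum to 1 (valence 3) → 2 H
  atom 10: aromatic n, 2 neighbours → 0 H
  atom 11: aromatic c, 3 neighbours → 0 H
  atom 12: C, bond orders sum to 4 (valence 4) → 0 H
  atom 13: C, bond orders sum to 1 (valence 4) → 3 H
  atom 14: O, bond orders sum to 2 (valence 2) → 0 H
Totals → C:8, H:9, Cl:1, N:2, O:3.
In Hill order: C8H9ClN2O3.

C8H9ClN2O3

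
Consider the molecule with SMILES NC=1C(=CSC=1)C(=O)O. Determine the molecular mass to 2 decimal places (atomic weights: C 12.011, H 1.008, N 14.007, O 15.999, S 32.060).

First, the molecular formula is C5H5NO2S (counting implicit H from valence).
  C: 5 × 12.011 = 60.055
  H: 5 × 1.008 = 5.040
  N: 1 × 14.007 = 14.007
  O: 2 × 15.999 = 31.998
  S: 1 × 32.060 = 32.060
Sum: 5×12.011 + 5×1.008 + 1×14.007 + 2×15.999 + 1×32.060 = 143.160 → 143.16 g/mol.

143.16 g/mol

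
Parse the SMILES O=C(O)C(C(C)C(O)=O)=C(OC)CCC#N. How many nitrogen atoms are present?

1

Scan the SMILES for N atoms (remember two-letter symbols like Cl and Br are single atoms).
Nitrogen count: 1.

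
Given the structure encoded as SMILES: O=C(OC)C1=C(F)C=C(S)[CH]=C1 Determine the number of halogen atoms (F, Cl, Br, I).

Halogen atoms appear at heavy-atom position 7 (1×F).
Other groups present: 1 ester, 1 thiol.
Halogen count: 1.

1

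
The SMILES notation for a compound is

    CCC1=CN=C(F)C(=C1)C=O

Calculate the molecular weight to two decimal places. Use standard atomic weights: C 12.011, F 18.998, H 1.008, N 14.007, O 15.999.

First, the molecular formula is C8H8FNO (counting implicit H from valence).
  C: 8 × 12.011 = 96.088
  F: 1 × 18.998 = 18.998
  H: 8 × 1.008 = 8.064
  N: 1 × 14.007 = 14.007
  O: 1 × 15.999 = 15.999
Sum: 8×12.011 + 1×18.998 + 8×1.008 + 1×14.007 + 1×15.999 = 153.156 → 153.16 g/mol.

153.16 g/mol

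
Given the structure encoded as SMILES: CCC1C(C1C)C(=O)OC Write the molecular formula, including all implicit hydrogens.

C8H14O2

Walk through each heavy atom and fill implicit hydrogens from standard valence (C 4, N 3, O 2, S 2, halogen 1):
  atom 1: C, bond orders sum to 1 (valence 4) → 3 H
  atom 2: C, bond orders sum to 2 (valence 4) → 2 H
  atom 3: C, bond orders sum to 3 (valence 4) → 1 H
  atom 4: C, bond orders sum to 3 (valence 4) → 1 H
  atom 5: C, bond orders sum to 3 (valence 4) → 1 H
  atom 6: C, bond orders sum to 1 (valence 4) → 3 H
  atom 7: C, bond orders sum to 4 (valence 4) → 0 H
  atom 8: O, bond orders sum to 2 (valence 2) → 0 H
  atom 9: O, bond orders sum to 2 (valence 2) → 0 H
  atom 10: C, bond orders sum to 1 (valence 4) → 3 H
Totals → C:8, H:14, O:2.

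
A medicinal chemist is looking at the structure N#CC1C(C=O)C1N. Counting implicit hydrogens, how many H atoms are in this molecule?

Walk through each heavy atom and fill implicit hydrogens from standard valence (C 4, N 3, O 2, S 2, halogen 1):
  atom 1: N, bond orders sum to 3 (valence 3) → 0 H
  atom 2: C, bond orders sum to 4 (valence 4) → 0 H
  atom 3: C, bond orders sum to 3 (valence 4) → 1 H
  atom 4: C, bond orders sum to 3 (valence 4) → 1 H
  atom 5: C, bond orders sum to 3 (valence 4) → 1 H
  atom 6: O, bond orders sum to 2 (valence 2) → 0 H
  atom 7: C, bond orders sum to 3 (valence 4) → 1 H
  atom 8: N, bond orders sum to 1 (valence 3) → 2 H
Total hydrogens: 6.

6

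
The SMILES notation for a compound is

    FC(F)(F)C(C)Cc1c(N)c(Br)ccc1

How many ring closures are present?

1

In SMILES, each pair of matching ring-closure digits denotes one ring-closing bond; the number of such bonds equals the number of independent rings.
Ring-closure bonds here: 1.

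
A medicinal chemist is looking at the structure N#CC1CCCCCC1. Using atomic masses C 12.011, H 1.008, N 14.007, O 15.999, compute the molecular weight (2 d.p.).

First, the molecular formula is C8H13N (counting implicit H from valence).
  C: 8 × 12.011 = 96.088
  H: 13 × 1.008 = 13.104
  N: 1 × 14.007 = 14.007
Sum: 8×12.011 + 13×1.008 + 1×14.007 = 123.199 → 123.20 g/mol.

123.20 g/mol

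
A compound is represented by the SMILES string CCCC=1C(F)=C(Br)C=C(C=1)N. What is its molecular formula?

C9H11BrFN

Walk through each heavy atom and fill implicit hydrogens from standard valence (C 4, N 3, O 2, S 2, halogen 1):
  atom 1: C, bond orders sum to 1 (valence 4) → 3 H
  atom 2: C, bond orders sum to 2 (valence 4) → 2 H
  atom 3: C, bond orders sum to 2 (valence 4) → 2 H
  atom 4: C, bond orders sum to 4 (valence 4) → 0 H
  atom 5: C, bond orders sum to 4 (valence 4) → 0 H
  atom 6: F (halogen, monovalent) → 0 H
  atom 7: C, bond orders sum to 4 (valence 4) → 0 H
  atom 8: Br (halogen, monovalent) → 0 H
  atom 9: C, bond orders sum to 3 (valence 4) → 1 H
  atom 10: C, bond orders sum to 4 (valence 4) → 0 H
  atom 11: C, bond orders sum to 3 (valence 4) → 1 H
  atom 12: N, bond orders sum to 1 (valence 3) → 2 H
Totals → C:9, H:11, Br:1, F:1, N:1.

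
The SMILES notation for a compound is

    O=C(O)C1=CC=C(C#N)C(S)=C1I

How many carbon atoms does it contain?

8

Count every carbon token in the SMILES (each C, including those in ring-closure positions and inside branches).
Carbon count: 8.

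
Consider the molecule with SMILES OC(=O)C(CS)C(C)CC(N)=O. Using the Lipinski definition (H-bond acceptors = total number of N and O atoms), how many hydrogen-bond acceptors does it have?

N atoms: 1; O atoms: 3.
Lipinski HBA = 1 + 3 = 4.

4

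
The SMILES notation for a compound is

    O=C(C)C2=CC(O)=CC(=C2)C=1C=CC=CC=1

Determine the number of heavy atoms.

Every atom symbol written in the SMILES (organic subset) is one heavy atom; implicit H are not written.
Heavy atoms by element → C:14, O:2.
Total: 16.

16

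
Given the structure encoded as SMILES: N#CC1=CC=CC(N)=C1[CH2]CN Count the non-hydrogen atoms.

12

Every atom symbol written in the SMILES (organic subset) is one heavy atom; implicit H are not written.
Heavy atoms by element → C:9, N:3.
Total: 12.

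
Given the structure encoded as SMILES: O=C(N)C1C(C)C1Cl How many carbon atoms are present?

5

Count every carbon token in the SMILES (each C, including those in ring-closure positions and inside branches).
Carbon count: 5.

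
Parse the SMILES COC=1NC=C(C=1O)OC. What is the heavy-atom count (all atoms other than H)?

Every atom symbol written in the SMILES (organic subset) is one heavy atom; implicit H are not written.
Heavy atoms by element → C:6, N:1, O:3.
Total: 10.

10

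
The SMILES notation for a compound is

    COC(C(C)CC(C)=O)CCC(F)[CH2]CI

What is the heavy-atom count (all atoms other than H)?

16

Every atom symbol written in the SMILES (organic subset) is one heavy atom; implicit H are not written.
Heavy atoms by element → C:12, F:1, I:1, O:2.
Total: 16.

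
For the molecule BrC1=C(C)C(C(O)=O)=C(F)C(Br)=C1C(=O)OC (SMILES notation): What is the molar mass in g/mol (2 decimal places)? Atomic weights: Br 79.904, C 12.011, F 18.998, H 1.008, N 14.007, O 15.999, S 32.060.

369.97 g/mol

First, the molecular formula is C10H7Br2FO4 (counting implicit H from valence).
  Br: 2 × 79.904 = 159.808
  C: 10 × 12.011 = 120.110
  F: 1 × 18.998 = 18.998
  H: 7 × 1.008 = 7.056
  O: 4 × 15.999 = 63.996
Sum: 2×79.904 + 10×12.011 + 1×18.998 + 7×1.008 + 4×15.999 = 369.968 → 369.97 g/mol.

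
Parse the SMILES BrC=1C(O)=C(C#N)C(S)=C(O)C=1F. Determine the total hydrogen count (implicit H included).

3

Walk through each heavy atom and fill implicit hydrogens from standard valence (C 4, N 3, O 2, S 2, halogen 1):
  atom 1: Br (halogen, monovalent) → 0 H
  atom 2: C, bond orders sum to 4 (valence 4) → 0 H
  atom 3: C, bond orders sum to 4 (valence 4) → 0 H
  atom 4: O, bond orders sum to 1 (valence 2) → 1 H
  atom 5: C, bond orders sum to 4 (valence 4) → 0 H
  atom 6: C, bond orders sum to 4 (valence 4) → 0 H
  atom 7: N, bond orders sum to 3 (valence 3) → 0 H
  atom 8: C, bond orders sum to 4 (valence 4) → 0 H
  atom 9: S, bond orders sum to 1 (valence 2) → 1 H
  atom 10: C, bond orders sum to 4 (valence 4) → 0 H
  atom 11: O, bond orders sum to 1 (valence 2) → 1 H
  atom 12: C, bond orders sum to 4 (valence 4) → 0 H
  atom 13: F (halogen, monovalent) → 0 H
Total hydrogens: 3.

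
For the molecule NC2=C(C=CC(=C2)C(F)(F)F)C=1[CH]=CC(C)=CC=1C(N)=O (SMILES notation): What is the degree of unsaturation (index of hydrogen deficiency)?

Molecular formula: C15H13F3N2O.
DoU = (2C + 2 + N − H − X) / 2, where X is the halogen count and O/S are ignored.
    = (2·15 + 2 + 2 − 13 − 3) / 2 = 18 / 2 = 9.

9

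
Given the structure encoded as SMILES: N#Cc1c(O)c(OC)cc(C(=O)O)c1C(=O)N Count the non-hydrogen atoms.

Every atom symbol written in the SMILES (organic subset) is one heavy atom; implicit H are not written.
Heavy atoms by element → C:10, N:2, O:5.
Total: 17.

17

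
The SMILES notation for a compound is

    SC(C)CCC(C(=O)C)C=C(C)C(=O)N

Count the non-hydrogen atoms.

15

Every atom symbol written in the SMILES (organic subset) is one heavy atom; implicit H are not written.
Heavy atoms by element → C:11, N:1, O:2, S:1.
Total: 15.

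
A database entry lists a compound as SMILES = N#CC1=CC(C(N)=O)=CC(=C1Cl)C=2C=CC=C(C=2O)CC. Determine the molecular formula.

Walk through each heavy atom and fill implicit hydrogens from standard valence (C 4, N 3, O 2, S 2, halogen 1):
  atom 1: N, bond orders sum to 3 (valence 3) → 0 H
  atom 2: C, bond orders sum to 4 (valence 4) → 0 H
  atom 3: C, bond orders sum to 4 (valence 4) → 0 H
  atom 4: C, bond orders sum to 3 (valence 4) → 1 H
  atom 5: C, bond orders sum to 4 (valence 4) → 0 H
  atom 6: C, bond orders sum to 4 (valence 4) → 0 H
  atom 7: N, bond orders sum to 1 (valence 3) → 2 H
  atom 8: O, bond orders sum to 2 (valence 2) → 0 H
  atom 9: C, bond orders sum to 3 (valence 4) → 1 H
  atom 10: C, bond orders sum to 4 (valence 4) → 0 H
  atom 11: C, bond orders sum to 4 (valence 4) → 0 H
  atom 12: Cl (halogen, monovalent) → 0 H
  atom 13: C, bond orders sum to 4 (valence 4) → 0 H
  atom 14: C, bond orders sum to 3 (valence 4) → 1 H
  atom 15: C, bond orders sum to 3 (valence 4) → 1 H
  atom 16: C, bond orders sum to 3 (valence 4) → 1 H
  atom 17: C, bond orders sum to 4 (valence 4) → 0 H
  atom 18: C, bond orders sum to 4 (valence 4) → 0 H
  atom 19: O, bond orders sum to 1 (valence 2) → 1 H
  atom 20: C, bond orders sum to 2 (valence 4) → 2 H
  atom 21: C, bond orders sum to 1 (valence 4) → 3 H
Totals → C:16, H:13, Cl:1, N:2, O:2.
In Hill order: C16H13ClN2O2.

C16H13ClN2O2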